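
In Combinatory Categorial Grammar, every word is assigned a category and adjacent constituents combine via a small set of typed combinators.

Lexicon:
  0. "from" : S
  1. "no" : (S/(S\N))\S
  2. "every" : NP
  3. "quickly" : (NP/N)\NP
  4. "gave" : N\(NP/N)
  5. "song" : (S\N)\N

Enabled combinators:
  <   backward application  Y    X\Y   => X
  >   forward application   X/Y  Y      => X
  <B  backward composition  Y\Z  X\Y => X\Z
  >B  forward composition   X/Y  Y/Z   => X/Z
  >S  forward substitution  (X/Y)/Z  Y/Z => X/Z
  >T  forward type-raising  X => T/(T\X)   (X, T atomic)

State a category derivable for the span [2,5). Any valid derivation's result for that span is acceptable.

[0,6] S   >
  [0,2] S/(S\N)   <
    [0,1] "from" : S
    [1,2] "no" : (S/(S\N))\S
  [2,6] S\N   <
    [2,5] N   <
      [2,4] NP/N   <
        [2,3] "every" : NP
        [3,4] "quickly" : (NP/N)\NP
      [4,5] "gave" : N\(NP/N)
    [5,6] "song" : (S\N)\N

N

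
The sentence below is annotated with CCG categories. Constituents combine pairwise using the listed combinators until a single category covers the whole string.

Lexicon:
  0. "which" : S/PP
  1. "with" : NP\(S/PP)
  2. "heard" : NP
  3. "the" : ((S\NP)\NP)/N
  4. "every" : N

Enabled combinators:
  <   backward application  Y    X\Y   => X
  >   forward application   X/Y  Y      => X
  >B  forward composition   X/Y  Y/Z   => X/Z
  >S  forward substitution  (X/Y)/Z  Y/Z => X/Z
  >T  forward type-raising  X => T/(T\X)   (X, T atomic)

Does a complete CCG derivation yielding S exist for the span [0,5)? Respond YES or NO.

[0,5] S   <
  [0,2] NP   <
    [0,1] "which" : S/PP
    [1,2] "with" : NP\(S/PP)
  [2,5] S\NP   <
    [2,3] "heard" : NP
    [3,5] (S\NP)\NP   >
      [3,4] "the" : ((S\NP)\NP)/N
      [4,5] "every" : N

YES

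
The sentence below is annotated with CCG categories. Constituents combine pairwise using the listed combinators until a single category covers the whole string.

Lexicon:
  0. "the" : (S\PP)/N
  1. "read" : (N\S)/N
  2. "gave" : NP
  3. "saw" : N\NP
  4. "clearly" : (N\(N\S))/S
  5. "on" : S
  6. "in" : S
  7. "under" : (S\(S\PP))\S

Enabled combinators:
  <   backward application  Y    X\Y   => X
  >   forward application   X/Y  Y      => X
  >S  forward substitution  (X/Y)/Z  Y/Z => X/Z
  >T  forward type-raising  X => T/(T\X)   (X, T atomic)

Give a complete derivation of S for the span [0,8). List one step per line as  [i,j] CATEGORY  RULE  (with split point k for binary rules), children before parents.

[0,8] S   <
  [0,6] S\PP   >
    [0,1] "the" : (S\PP)/N
    [1,6] N   <
      [1,4] N\S   >
        [1,2] "read" : (N\S)/N
        [2,4] N   <
          [2,3] "gave" : NP
          [3,4] "saw" : N\NP
      [4,6] N\(N\S)   >
        [4,5] "clearly" : (N\(N\S))/S
        [5,6] "on" : S
  [6,8] S\(S\PP)   <
    [6,7] "in" : S
    [7,8] "under" : (S\(S\PP))\S

[0,1] (S\PP)/N  lex  "the"
[1,2] (N\S)/N  lex  "read"
[2,3] NP  lex  "gave"
[3,4] N\NP  lex  "saw"
[2,4] N  <  k=3
[1,4] N\S  >  k=2
[4,5] (N\(N\S))/S  lex  "clearly"
[5,6] S  lex  "on"
[4,6] N\(N\S)  >  k=5
[1,6] N  <  k=4
[0,6] S\PP  >  k=1
[6,7] S  lex  "in"
[7,8] (S\(S\PP))\S  lex  "under"
[6,8] S\(S\PP)  <  k=7
[0,8] S  <  k=6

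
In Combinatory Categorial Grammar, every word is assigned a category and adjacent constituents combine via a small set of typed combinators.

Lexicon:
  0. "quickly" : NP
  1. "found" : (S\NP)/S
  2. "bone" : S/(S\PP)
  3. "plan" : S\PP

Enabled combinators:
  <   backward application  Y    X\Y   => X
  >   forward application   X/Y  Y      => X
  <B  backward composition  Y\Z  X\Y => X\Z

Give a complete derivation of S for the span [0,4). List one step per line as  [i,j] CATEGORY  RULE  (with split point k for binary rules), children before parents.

[0,1] NP  lex  "quickly"
[1,2] (S\NP)/S  lex  "found"
[2,3] S/(S\PP)  lex  "bone"
[3,4] S\PP  lex  "plan"
[2,4] S  >  k=3
[1,4] S\NP  >  k=2
[0,4] S  <  k=1

[0,4] S   <
  [0,1] "quickly" : NP
  [1,4] S\NP   >
    [1,2] "found" : (S\NP)/S
    [2,4] S   >
      [2,3] "bone" : S/(S\PP)
      [3,4] "plan" : S\PP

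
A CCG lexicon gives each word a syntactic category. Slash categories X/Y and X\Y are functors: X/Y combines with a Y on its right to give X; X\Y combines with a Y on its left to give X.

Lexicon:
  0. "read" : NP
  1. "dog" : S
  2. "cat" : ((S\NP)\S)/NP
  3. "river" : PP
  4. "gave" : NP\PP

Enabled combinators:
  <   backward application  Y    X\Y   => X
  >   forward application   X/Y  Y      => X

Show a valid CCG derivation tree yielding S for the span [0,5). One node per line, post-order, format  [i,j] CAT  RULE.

[0,5] S   <
  [0,1] "read" : NP
  [1,5] S\NP   <
    [1,2] "dog" : S
    [2,5] (S\NP)\S   >
      [2,3] "cat" : ((S\NP)\S)/NP
      [3,5] NP   <
        [3,4] "river" : PP
        [4,5] "gave" : NP\PP

[0,1] NP  lex  "read"
[1,2] S  lex  "dog"
[2,3] ((S\NP)\S)/NP  lex  "cat"
[3,4] PP  lex  "river"
[4,5] NP\PP  lex  "gave"
[3,5] NP  <  k=4
[2,5] (S\NP)\S  >  k=3
[1,5] S\NP  <  k=2
[0,5] S  <  k=1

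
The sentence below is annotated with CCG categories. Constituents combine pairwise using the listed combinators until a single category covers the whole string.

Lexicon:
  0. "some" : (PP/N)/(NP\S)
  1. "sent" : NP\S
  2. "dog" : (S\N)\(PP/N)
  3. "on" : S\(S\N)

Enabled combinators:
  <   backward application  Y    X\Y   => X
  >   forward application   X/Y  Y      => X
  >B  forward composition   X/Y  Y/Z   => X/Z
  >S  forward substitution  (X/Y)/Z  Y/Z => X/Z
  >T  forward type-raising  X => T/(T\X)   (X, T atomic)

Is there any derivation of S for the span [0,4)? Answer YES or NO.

YES

[0,4] S   <
  [0,3] S\N   <
    [0,2] PP/N   >
      [0,1] "some" : (PP/N)/(NP\S)
      [1,2] "sent" : NP\S
    [2,3] "dog" : (S\N)\(PP/N)
  [3,4] "on" : S\(S\N)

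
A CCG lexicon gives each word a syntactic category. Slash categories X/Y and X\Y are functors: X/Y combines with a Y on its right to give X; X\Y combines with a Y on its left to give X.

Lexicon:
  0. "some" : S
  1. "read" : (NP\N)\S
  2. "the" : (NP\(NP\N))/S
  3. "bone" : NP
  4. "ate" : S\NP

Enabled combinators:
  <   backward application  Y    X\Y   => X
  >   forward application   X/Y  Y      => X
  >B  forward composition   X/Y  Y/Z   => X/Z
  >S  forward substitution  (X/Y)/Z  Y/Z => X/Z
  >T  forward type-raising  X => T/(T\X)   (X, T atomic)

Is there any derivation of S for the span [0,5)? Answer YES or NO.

NO

S (NP\N)\S (NP\(NP\N))/S NP S\NP
CKY chart[0,5] = {N/(N\NP), NP, NP/(NP\NP), PP/(PP\NP), S/(S\NP)}; S ∉ chart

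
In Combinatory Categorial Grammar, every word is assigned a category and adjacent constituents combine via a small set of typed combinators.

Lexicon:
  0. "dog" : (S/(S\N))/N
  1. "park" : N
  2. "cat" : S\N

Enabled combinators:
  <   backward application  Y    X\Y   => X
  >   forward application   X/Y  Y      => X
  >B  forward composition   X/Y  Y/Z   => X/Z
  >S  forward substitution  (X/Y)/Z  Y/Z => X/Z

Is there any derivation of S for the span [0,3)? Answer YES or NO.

YES

[0,3] S   >
  [0,2] S/(S\N)   >
    [0,1] "dog" : (S/(S\N))/N
    [1,2] "park" : N
  [2,3] "cat" : S\N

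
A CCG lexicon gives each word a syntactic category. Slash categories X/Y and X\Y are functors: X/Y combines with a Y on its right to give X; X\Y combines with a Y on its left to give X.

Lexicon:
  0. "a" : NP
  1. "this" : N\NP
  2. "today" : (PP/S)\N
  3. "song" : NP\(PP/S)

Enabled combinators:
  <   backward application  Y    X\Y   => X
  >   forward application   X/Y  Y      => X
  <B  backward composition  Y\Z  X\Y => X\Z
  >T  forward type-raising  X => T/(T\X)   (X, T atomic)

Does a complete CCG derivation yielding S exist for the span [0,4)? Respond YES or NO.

NP N\NP (PP/S)\N NP\(PP/S)
CKY chart[0,4] = {N/(N\NP), NP, NP/(NP\NP), PP/(PP\NP), S/(S\NP)}; S ∉ chart

NO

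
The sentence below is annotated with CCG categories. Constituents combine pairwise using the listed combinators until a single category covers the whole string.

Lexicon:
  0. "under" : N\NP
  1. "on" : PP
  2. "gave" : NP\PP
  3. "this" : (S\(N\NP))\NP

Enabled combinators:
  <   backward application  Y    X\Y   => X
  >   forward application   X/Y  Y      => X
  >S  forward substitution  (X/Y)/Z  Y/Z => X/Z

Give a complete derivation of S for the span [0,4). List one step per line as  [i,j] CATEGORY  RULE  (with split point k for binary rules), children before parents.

[0,1] N\NP  lex  "under"
[1,2] PP  lex  "on"
[2,3] NP\PP  lex  "gave"
[1,3] NP  <  k=2
[3,4] (S\(N\NP))\NP  lex  "this"
[1,4] S\(N\NP)  <  k=3
[0,4] S  <  k=1

[0,4] S   <
  [0,1] "under" : N\NP
  [1,4] S\(N\NP)   <
    [1,3] NP   <
      [1,2] "on" : PP
      [2,3] "gave" : NP\PP
    [3,4] "this" : (S\(N\NP))\NP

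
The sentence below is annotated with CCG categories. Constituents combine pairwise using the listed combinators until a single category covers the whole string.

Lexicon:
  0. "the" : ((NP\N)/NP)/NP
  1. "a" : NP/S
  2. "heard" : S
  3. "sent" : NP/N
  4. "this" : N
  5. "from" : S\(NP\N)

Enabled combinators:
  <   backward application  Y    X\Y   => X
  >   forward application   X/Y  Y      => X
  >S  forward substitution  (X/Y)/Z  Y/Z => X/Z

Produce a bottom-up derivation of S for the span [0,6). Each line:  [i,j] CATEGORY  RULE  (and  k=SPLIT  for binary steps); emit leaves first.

[0,1] ((NP\N)/NP)/NP  lex  "the"
[1,2] NP/S  lex  "a"
[2,3] S  lex  "heard"
[1,3] NP  >  k=2
[0,3] (NP\N)/NP  >  k=1
[3,4] NP/N  lex  "sent"
[4,5] N  lex  "this"
[3,5] NP  >  k=4
[0,5] NP\N  >  k=3
[5,6] S\(NP\N)  lex  "from"
[0,6] S  <  k=5

[0,6] S   <
  [0,5] NP\N   >
    [0,3] (NP\N)/NP   >
      [0,1] "the" : ((NP\N)/NP)/NP
      [1,3] NP   >
        [1,2] "a" : NP/S
        [2,3] "heard" : S
    [3,5] NP   >
      [3,4] "sent" : NP/N
      [4,5] "this" : N
  [5,6] "from" : S\(NP\N)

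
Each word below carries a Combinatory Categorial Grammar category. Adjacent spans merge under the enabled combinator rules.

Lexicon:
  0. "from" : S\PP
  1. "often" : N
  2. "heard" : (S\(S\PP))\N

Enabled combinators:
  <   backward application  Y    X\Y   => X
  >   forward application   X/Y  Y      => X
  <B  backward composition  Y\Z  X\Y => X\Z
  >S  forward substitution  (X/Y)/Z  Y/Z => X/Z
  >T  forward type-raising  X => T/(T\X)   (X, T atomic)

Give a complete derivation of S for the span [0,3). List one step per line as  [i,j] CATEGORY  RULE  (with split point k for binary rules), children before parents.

[0,3] S   <
  [0,1] "from" : S\PP
  [1,3] S\(S\PP)   <
    [1,2] "often" : N
    [2,3] "heard" : (S\(S\PP))\N

[0,1] S\PP  lex  "from"
[1,2] N  lex  "often"
[2,3] (S\(S\PP))\N  lex  "heard"
[1,3] S\(S\PP)  <  k=2
[0,3] S  <  k=1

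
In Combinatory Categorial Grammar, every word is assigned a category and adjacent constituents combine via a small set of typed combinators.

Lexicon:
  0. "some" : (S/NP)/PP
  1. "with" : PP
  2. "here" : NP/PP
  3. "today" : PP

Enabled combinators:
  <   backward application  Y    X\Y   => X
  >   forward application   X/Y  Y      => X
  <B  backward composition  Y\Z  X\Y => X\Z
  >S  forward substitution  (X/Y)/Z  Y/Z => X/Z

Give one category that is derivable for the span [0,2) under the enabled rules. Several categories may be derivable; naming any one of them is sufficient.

[0,4] S   >
  [0,2] S/NP   >
    [0,1] "some" : (S/NP)/PP
    [1,2] "with" : PP
  [2,4] NP   >
    [2,3] "here" : NP/PP
    [3,4] "today" : PP

S/NP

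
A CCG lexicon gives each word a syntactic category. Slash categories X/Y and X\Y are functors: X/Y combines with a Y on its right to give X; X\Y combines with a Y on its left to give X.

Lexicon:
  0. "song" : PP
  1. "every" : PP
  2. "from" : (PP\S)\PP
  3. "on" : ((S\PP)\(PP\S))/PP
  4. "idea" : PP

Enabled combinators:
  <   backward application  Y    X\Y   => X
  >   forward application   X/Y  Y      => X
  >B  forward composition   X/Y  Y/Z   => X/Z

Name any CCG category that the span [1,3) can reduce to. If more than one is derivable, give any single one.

PP\S

[0,5] S   <
  [0,1] "song" : PP
  [1,5] S\PP   <
    [1,3] PP\S   <
      [1,2] "every" : PP
      [2,3] "from" : (PP\S)\PP
    [3,5] (S\PP)\(PP\S)   >
      [3,4] "on" : ((S\PP)\(PP\S))/PP
      [4,5] "idea" : PP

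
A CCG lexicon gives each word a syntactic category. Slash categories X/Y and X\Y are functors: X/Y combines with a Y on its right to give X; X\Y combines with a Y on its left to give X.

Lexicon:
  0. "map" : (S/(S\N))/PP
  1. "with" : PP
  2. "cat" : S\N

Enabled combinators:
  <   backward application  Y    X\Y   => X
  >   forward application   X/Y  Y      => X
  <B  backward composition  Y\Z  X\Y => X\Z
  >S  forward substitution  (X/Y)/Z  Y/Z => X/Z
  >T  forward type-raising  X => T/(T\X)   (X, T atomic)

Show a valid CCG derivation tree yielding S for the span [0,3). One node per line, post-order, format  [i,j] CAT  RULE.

[0,3] S   >
  [0,2] S/(S\N)   >
    [0,1] "map" : (S/(S\N))/PP
    [1,2] "with" : PP
  [2,3] "cat" : S\N

[0,1] (S/(S\N))/PP  lex  "map"
[1,2] PP  lex  "with"
[0,2] S/(S\N)  >  k=1
[2,3] S\N  lex  "cat"
[0,3] S  >  k=2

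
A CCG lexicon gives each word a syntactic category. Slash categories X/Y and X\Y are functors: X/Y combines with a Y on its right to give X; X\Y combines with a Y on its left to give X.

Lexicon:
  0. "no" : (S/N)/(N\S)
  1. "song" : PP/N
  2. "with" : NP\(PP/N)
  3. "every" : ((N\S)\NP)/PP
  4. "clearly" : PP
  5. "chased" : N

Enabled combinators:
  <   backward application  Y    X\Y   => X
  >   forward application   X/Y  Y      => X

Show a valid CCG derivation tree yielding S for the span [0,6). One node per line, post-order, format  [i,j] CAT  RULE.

[0,6] S   >
  [0,5] S/N   >
    [0,1] "no" : (S/N)/(N\S)
    [1,5] N\S   <
      [1,3] NP   <
        [1,2] "song" : PP/N
        [2,3] "with" : NP\(PP/N)
      [3,5] (N\S)\NP   >
        [3,4] "every" : ((N\S)\NP)/PP
        [4,5] "clearly" : PP
  [5,6] "chased" : N

[0,1] (S/N)/(N\S)  lex  "no"
[1,2] PP/N  lex  "song"
[2,3] NP\(PP/N)  lex  "with"
[1,3] NP  <  k=2
[3,4] ((N\S)\NP)/PP  lex  "every"
[4,5] PP  lex  "clearly"
[3,5] (N\S)\NP  >  k=4
[1,5] N\S  <  k=3
[0,5] S/N  >  k=1
[5,6] N  lex  "chased"
[0,6] S  >  k=5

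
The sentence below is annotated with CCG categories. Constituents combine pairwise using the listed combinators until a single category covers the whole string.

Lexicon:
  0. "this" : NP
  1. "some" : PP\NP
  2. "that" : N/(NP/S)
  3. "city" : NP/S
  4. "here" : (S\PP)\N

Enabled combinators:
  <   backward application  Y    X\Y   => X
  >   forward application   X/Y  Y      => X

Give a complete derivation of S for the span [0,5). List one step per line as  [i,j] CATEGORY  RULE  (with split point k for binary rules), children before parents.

[0,5] S   <
  [0,2] PP   <
    [0,1] "this" : NP
    [1,2] "some" : PP\NP
  [2,5] S\PP   <
    [2,4] N   >
      [2,3] "that" : N/(NP/S)
      [3,4] "city" : NP/S
    [4,5] "here" : (S\PP)\N

[0,1] NP  lex  "this"
[1,2] PP\NP  lex  "some"
[0,2] PP  <  k=1
[2,3] N/(NP/S)  lex  "that"
[3,4] NP/S  lex  "city"
[2,4] N  >  k=3
[4,5] (S\PP)\N  lex  "here"
[2,5] S\PP  <  k=4
[0,5] S  <  k=2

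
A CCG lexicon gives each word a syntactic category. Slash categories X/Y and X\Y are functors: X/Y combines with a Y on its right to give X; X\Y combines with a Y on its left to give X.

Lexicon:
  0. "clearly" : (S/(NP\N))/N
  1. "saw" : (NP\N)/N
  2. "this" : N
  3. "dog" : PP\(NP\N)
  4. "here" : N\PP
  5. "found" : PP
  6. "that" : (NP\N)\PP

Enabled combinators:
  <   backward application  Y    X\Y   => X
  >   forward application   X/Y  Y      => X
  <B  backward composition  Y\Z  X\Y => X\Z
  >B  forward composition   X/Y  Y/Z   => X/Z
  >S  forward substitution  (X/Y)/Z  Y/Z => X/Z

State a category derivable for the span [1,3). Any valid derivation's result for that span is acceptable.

[0,7] S   >
  [0,5] S/(NP\N)   >
    [0,1] "clearly" : (S/(NP\N))/N
    [1,5] N   <
      [1,4] PP   <
        [1,3] NP\N   >
          [1,2] "saw" : (NP\N)/N
          [2,3] "this" : N
        [3,4] "dog" : PP\(NP\N)
      [4,5] "here" : N\PP
  [5,7] NP\N   <
    [5,6] "found" : PP
    [6,7] "that" : (NP\N)\PP

NP\N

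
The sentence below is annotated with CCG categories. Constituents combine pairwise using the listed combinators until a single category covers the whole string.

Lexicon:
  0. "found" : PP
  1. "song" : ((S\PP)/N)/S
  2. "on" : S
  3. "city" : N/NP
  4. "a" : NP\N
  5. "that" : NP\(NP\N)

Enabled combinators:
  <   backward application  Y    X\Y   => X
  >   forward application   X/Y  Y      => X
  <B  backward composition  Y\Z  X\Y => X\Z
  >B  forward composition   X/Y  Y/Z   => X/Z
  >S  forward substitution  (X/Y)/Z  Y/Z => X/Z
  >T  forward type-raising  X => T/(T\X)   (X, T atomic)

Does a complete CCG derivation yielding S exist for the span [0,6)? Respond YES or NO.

[0,6] S   <
  [0,1] "found" : PP
  [1,6] S\PP   >
    [1,3] (S\PP)/N   >
      [1,2] "song" : ((S\PP)/N)/S
      [2,3] "on" : S
    [3,6] N   >
      [3,4] "city" : N/NP
      [4,6] NP   <
        [4,5] "a" : NP\N
        [5,6] "that" : NP\(NP\N)

YES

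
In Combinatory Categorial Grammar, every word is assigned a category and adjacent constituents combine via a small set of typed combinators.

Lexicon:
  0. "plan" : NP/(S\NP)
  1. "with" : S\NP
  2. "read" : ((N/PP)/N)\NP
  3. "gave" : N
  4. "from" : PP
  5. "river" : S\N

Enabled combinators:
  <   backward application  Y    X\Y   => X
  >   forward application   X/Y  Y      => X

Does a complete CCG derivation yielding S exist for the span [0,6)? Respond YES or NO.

YES

[0,6] S   <
  [0,5] N   >
    [0,4] N/PP   >
      [0,3] (N/PP)/N   <
        [0,2] NP   >
          [0,1] "plan" : NP/(S\NP)
          [1,2] "with" : S\NP
        [2,3] "read" : ((N/PP)/N)\NP
      [3,4] "gave" : N
    [4,5] "from" : PP
  [5,6] "river" : S\N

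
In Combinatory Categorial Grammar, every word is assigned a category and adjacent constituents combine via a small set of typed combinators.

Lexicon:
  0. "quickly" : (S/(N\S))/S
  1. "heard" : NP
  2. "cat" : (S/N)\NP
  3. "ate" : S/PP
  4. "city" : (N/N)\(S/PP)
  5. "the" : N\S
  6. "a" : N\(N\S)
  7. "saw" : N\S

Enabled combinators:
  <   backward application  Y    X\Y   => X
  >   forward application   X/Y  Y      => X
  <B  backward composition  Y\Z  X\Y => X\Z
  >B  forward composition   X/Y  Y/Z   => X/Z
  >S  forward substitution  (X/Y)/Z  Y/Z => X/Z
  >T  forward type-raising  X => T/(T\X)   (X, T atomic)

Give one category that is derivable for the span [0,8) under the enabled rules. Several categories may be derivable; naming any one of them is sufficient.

S

[0,8] S   >
  [0,7] S/(N\S)   >
    [0,1] "quickly" : (S/(N\S))/S
    [1,7] S   >
      [1,5] S/N   >B
        [1,3] S/N   <
          [1,2] "heard" : NP
          [2,3] "cat" : (S/N)\NP
        [3,5] N/N   <
          [3,4] "ate" : S/PP
          [4,5] "city" : (N/N)\(S/PP)
      [5,7] N   <
        [5,6] "the" : N\S
        [6,7] "a" : N\(N\S)
  [7,8] "saw" : N\S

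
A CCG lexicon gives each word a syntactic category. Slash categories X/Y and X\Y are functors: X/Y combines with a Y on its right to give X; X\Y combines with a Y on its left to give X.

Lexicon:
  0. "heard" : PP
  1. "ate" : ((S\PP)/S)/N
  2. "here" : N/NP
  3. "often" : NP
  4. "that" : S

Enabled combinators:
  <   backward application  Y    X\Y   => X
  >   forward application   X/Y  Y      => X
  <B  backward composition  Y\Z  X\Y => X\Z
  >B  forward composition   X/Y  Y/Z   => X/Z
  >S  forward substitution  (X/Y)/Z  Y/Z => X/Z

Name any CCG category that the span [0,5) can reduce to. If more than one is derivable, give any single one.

S

[0,5] S   <
  [0,1] "heard" : PP
  [1,5] S\PP   >
    [1,4] (S\PP)/S   >
      [1,2] "ate" : ((S\PP)/S)/N
      [2,4] N   >
        [2,3] "here" : N/NP
        [3,4] "often" : NP
    [4,5] "that" : S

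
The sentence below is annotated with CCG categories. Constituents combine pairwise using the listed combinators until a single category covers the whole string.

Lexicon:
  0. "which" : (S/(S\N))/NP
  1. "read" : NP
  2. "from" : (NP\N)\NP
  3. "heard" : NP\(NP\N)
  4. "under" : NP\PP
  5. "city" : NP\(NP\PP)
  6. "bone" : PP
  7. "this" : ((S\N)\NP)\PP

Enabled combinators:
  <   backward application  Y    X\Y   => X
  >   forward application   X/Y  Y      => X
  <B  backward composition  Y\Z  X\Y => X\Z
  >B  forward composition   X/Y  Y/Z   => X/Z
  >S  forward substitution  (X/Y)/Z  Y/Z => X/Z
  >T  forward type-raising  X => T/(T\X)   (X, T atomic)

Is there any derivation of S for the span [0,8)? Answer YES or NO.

[0,8] S   >
  [0,4] S/(S\N)   >
    [0,1] "which" : (S/(S\N))/NP
    [1,4] NP   <
      [1,3] NP\N   <
        [1,2] "read" : NP
        [2,3] "from" : (NP\N)\NP
      [3,4] "heard" : NP\(NP\N)
  [4,8] S\N   <
    [4,6] NP   <
      [4,5] "under" : NP\PP
      [5,6] "city" : NP\(NP\PP)
    [6,8] (S\N)\NP   <
      [6,7] "bone" : PP
      [7,8] "this" : ((S\N)\NP)\PP

YES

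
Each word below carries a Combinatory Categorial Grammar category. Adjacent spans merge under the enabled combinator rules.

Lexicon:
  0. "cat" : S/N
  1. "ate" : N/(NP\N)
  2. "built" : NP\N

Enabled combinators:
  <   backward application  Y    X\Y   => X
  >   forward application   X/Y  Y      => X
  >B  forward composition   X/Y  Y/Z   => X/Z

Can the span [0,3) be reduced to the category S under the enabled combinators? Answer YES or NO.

YES

[0,3] S   >
  [0,1] "cat" : S/N
  [1,3] N   >
    [1,2] "ate" : N/(NP\N)
    [2,3] "built" : NP\N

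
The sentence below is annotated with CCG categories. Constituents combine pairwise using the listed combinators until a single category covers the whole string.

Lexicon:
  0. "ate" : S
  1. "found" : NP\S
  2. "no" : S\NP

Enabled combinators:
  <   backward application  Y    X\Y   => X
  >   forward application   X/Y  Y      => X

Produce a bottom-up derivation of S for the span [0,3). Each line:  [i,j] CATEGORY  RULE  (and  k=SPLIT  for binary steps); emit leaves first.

[0,3] S   <
  [0,2] NP   <
    [0,1] "ate" : S
    [1,2] "found" : NP\S
  [2,3] "no" : S\NP

[0,1] S  lex  "ate"
[1,2] NP\S  lex  "found"
[0,2] NP  <  k=1
[2,3] S\NP  lex  "no"
[0,3] S  <  k=2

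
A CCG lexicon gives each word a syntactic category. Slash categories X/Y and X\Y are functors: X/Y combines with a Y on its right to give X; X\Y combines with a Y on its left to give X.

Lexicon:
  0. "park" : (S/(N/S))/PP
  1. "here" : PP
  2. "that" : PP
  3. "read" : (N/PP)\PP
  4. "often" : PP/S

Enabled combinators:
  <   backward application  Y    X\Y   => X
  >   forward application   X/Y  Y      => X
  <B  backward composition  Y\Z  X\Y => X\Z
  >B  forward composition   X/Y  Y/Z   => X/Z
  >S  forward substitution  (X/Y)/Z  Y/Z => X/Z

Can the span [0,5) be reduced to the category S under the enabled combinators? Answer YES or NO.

[0,5] S   >
  [0,2] S/(N/S)   >
    [0,1] "park" : (S/(N/S))/PP
    [1,2] "here" : PP
  [2,5] N/S   >B
    [2,4] N/PP   <
      [2,3] "that" : PP
      [3,4] "read" : (N/PP)\PP
    [4,5] "often" : PP/S

YES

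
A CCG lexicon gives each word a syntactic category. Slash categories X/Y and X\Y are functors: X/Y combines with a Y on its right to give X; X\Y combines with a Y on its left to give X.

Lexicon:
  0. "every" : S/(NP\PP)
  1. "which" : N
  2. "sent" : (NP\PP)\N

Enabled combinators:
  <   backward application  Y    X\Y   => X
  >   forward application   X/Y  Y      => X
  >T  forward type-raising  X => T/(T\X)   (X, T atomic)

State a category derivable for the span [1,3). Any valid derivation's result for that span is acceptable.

[0,3] S   >
  [0,1] "every" : S/(NP\PP)
  [1,3] NP\PP   <
    [1,2] "which" : N
    [2,3] "sent" : (NP\PP)\N

NP\PP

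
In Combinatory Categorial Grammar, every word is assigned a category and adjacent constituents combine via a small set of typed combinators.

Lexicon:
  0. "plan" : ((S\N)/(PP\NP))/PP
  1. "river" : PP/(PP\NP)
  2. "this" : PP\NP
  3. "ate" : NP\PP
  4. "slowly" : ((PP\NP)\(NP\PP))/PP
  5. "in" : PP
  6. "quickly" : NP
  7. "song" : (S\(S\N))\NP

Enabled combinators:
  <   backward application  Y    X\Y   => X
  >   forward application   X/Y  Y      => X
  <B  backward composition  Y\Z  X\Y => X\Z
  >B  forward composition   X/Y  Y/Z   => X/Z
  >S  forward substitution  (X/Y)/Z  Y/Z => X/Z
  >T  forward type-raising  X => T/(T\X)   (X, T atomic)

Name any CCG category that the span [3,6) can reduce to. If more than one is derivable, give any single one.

PP\NP

[0,8] S   <
  [0,6] S\N   >
    [0,3] (S\N)/(PP\NP)   >
      [0,1] "plan" : ((S\N)/(PP\NP))/PP
      [1,3] PP   >
        [1,2] "river" : PP/(PP\NP)
        [2,3] "this" : PP\NP
    [3,6] PP\NP   <
      [3,4] "ate" : NP\PP
      [4,6] (PP\NP)\(NP\PP)   >
        [4,5] "slowly" : ((PP\NP)\(NP\PP))/PP
        [5,6] "in" : PP
  [6,8] S\(S\N)   <
    [6,7] "quickly" : NP
    [7,8] "song" : (S\(S\N))\NP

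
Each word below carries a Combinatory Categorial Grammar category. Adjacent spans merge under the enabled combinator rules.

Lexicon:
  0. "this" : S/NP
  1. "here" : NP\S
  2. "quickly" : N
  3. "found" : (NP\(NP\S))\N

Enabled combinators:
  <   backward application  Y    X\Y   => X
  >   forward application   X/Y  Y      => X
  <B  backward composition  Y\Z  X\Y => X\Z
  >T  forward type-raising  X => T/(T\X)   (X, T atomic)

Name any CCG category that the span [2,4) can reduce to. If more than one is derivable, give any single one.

NP\(NP\S)

[0,4] S   >
  [0,1] "this" : S/NP
  [1,4] NP   <
    [1,2] "here" : NP\S
    [2,4] NP\(NP\S)   <
      [2,3] "quickly" : N
      [3,4] "found" : (NP\(NP\S))\N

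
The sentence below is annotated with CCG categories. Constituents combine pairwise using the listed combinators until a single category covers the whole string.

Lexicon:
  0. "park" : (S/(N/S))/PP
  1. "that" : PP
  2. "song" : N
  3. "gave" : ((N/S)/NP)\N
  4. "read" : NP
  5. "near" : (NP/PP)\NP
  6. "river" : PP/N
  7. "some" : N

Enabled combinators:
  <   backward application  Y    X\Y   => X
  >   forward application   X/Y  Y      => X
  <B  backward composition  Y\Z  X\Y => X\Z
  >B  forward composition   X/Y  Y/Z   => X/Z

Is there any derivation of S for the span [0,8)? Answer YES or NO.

YES

[0,8] S   >
  [0,4] S/NP   >B
    [0,2] S/(N/S)   >
      [0,1] "park" : (S/(N/S))/PP
      [1,2] "that" : PP
    [2,4] (N/S)/NP   <
      [2,3] "song" : N
      [3,4] "gave" : ((N/S)/NP)\N
  [4,8] NP   >
    [4,7] NP/N   >B
      [4,6] NP/PP   <
        [4,5] "read" : NP
        [5,6] "near" : (NP/PP)\NP
      [6,7] "river" : PP/N
    [7,8] "some" : N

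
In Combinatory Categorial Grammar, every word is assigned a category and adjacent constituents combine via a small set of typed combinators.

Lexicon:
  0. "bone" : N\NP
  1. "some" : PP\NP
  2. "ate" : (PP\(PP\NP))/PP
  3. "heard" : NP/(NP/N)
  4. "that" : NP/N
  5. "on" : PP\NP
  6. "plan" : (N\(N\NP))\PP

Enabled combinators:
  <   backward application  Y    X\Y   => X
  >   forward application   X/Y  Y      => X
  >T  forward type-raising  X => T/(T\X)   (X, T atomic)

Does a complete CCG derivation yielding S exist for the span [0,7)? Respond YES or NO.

NO

N\NP PP\NP (PP\(PP\NP))/PP NP/(NP/N) NP/N PP\NP (N\(N\NP))\PP
CKY chart[0,7] = {N, N/(N\N), NP/(NP\N), PP/(PP\N), S/(S\N)}; S ∉ chart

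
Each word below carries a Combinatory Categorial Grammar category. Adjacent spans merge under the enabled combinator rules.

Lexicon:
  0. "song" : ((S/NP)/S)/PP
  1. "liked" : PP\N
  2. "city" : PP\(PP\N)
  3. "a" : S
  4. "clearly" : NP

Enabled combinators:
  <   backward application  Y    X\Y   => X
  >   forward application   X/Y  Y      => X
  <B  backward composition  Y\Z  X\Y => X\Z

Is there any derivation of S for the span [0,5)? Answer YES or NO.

[0,5] S   >
  [0,4] S/NP   >
    [0,3] (S/NP)/S   >
      [0,1] "song" : ((S/NP)/S)/PP
      [1,3] PP   <
        [1,2] "liked" : PP\N
        [2,3] "city" : PP\(PP\N)
    [3,4] "a" : S
  [4,5] "clearly" : NP

YES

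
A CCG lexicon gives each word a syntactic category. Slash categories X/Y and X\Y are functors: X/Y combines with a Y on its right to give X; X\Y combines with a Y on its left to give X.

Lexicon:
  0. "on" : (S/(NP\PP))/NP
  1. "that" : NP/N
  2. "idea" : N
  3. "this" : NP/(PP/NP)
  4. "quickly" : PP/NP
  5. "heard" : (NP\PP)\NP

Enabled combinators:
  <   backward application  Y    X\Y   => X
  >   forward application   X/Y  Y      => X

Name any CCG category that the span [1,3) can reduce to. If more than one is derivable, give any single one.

NP

[0,6] S   >
  [0,3] S/(NP\PP)   >
    [0,1] "on" : (S/(NP\PP))/NP
    [1,3] NP   >
      [1,2] "that" : NP/N
      [2,3] "idea" : N
  [3,6] NP\PP   <
    [3,5] NP   >
      [3,4] "this" : NP/(PP/NP)
      [4,5] "quickly" : PP/NP
    [5,6] "heard" : (NP\PP)\NP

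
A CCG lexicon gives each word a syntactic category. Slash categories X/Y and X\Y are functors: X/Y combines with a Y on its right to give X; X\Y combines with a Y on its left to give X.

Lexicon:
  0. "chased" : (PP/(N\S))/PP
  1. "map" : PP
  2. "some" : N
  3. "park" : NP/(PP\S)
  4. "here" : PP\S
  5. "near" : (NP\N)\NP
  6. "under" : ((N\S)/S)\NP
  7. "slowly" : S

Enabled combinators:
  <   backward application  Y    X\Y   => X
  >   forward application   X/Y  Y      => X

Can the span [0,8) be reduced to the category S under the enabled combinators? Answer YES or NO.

NO

(PP/(N\S))/PP PP N NP/(PP\S) PP\S (NP\N)\NP ((N\S)/S)\NP S
CKY chart[0,8] = {PP}; S ∉ chart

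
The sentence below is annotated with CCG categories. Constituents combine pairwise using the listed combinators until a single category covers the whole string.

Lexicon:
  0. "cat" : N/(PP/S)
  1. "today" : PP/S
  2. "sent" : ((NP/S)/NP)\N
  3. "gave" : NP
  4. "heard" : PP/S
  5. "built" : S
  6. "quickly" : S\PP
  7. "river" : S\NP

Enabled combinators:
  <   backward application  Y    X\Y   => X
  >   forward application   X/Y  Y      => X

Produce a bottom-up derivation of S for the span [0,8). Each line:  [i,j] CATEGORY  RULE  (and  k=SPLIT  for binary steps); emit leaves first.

[0,8] S   <
  [0,7] NP   >
    [0,4] NP/S   >
      [0,3] (NP/S)/NP   <
        [0,2] N   >
          [0,1] "cat" : N/(PP/S)
          [1,2] "today" : PP/S
        [2,3] "sent" : ((NP/S)/NP)\N
      [3,4] "gave" : NP
    [4,7] S   <
      [4,6] PP   >
        [4,5] "heard" : PP/S
        [5,6] "built" : S
      [6,7] "quickly" : S\PP
  [7,8] "river" : S\NP

[0,1] N/(PP/S)  lex  "cat"
[1,2] PP/S  lex  "today"
[0,2] N  >  k=1
[2,3] ((NP/S)/NP)\N  lex  "sent"
[0,3] (NP/S)/NP  <  k=2
[3,4] NP  lex  "gave"
[0,4] NP/S  >  k=3
[4,5] PP/S  lex  "heard"
[5,6] S  lex  "built"
[4,6] PP  >  k=5
[6,7] S\PP  lex  "quickly"
[4,7] S  <  k=6
[0,7] NP  >  k=4
[7,8] S\NP  lex  "river"
[0,8] S  <  k=7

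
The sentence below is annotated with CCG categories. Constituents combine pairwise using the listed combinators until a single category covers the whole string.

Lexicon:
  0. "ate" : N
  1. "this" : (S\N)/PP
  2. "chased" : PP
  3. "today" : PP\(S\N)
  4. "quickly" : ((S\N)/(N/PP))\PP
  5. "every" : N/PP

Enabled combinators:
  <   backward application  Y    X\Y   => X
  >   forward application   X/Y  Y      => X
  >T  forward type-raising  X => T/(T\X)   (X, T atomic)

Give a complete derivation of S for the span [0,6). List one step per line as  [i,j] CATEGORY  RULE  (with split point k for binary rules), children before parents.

[0,1] N  lex  "ate"
[1,2] (S\N)/PP  lex  "this"
[2,3] PP  lex  "chased"
[1,3] S\N  >  k=2
[3,4] PP\(S\N)  lex  "today"
[1,4] PP  <  k=3
[4,5] ((S\N)/(N/PP))\PP  lex  "quickly"
[1,5] (S\N)/(N/PP)  <  k=4
[5,6] N/PP  lex  "every"
[1,6] S\N  >  k=5
[0,6] S  <  k=1

[0,6] S   <
  [0,1] "ate" : N
  [1,6] S\N   >
    [1,5] (S\N)/(N/PP)   <
      [1,4] PP   <
        [1,3] S\N   >
          [1,2] "this" : (S\N)/PP
          [2,3] "chased" : PP
        [3,4] "today" : PP\(S\N)
      [4,5] "quickly" : ((S\N)/(N/PP))\PP
    [5,6] "every" : N/PP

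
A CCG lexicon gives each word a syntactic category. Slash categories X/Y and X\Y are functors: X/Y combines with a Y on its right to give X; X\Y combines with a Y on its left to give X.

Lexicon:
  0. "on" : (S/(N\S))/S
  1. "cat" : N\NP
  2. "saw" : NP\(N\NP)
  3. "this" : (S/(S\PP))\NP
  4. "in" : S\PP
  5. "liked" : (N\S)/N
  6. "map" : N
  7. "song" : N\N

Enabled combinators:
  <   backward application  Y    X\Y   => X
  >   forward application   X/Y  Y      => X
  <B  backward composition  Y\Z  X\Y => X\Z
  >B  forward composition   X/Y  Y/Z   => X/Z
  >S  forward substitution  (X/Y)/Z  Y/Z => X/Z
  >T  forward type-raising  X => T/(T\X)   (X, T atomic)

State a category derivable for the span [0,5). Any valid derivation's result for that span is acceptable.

[0,8] S   >
  [0,5] S/(N\S)   >
    [0,1] "on" : (S/(N\S))/S
    [1,5] S   >
      [1,4] S/(S\PP)   <
        [1,3] NP   <
          [1,2] "cat" : N\NP
          [2,3] "saw" : NP\(N\NP)
        [3,4] "this" : (S/(S\PP))\NP
      [4,5] "in" : S\PP
  [5,8] N\S   <B
    [5,7] N\S   >
      [5,6] "liked" : (N\S)/N
      [6,7] "map" : N
    [7,8] "song" : N\N

S/(N\S)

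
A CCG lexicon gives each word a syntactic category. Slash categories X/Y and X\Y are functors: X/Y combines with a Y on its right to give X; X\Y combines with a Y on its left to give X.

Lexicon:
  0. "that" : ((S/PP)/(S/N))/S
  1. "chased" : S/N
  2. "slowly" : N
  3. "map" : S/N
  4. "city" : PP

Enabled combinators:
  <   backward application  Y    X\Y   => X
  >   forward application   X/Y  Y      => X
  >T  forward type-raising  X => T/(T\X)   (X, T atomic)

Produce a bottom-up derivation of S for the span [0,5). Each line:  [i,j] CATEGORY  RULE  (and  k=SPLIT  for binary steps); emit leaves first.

[0,5] S   >
  [0,4] S/PP   >
    [0,3] (S/PP)/(S/N)   >
      [0,1] "that" : ((S/PP)/(S/N))/S
      [1,3] S   >
        [1,2] "chased" : S/N
        [2,3] "slowly" : N
    [3,4] "map" : S/N
  [4,5] "city" : PP

[0,1] ((S/PP)/(S/N))/S  lex  "that"
[1,2] S/N  lex  "chased"
[2,3] N  lex  "slowly"
[1,3] S  >  k=2
[0,3] (S/PP)/(S/N)  >  k=1
[3,4] S/N  lex  "map"
[0,4] S/PP  >  k=3
[4,5] PP  lex  "city"
[0,5] S  >  k=4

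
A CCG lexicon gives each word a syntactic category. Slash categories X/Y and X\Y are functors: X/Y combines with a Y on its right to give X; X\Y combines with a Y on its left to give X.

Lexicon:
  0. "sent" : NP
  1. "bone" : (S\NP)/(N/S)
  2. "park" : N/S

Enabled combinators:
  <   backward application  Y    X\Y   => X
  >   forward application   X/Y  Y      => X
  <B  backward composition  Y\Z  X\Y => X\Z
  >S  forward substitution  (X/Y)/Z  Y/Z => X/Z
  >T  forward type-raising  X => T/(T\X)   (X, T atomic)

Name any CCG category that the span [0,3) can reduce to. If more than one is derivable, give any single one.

[0,3] S   <
  [0,1] "sent" : NP
  [1,3] S\NP   >
    [1,2] "bone" : (S\NP)/(N/S)
    [2,3] "park" : N/S

S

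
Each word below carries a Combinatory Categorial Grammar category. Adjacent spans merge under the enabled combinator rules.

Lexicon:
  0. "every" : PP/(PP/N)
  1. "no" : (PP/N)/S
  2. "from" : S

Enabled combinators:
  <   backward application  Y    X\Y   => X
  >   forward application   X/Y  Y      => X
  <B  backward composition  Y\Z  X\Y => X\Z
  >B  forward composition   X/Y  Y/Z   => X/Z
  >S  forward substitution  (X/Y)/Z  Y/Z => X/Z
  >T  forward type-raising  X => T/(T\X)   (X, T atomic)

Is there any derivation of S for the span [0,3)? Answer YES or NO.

PP/(PP/N) (PP/N)/S S
CKY chart[0,3] = {N/(N\PP), NP/(NP\PP), PP, PP/(PP\PP), PP/(S\S), S/(S\PP)}; S ∉ chart

NO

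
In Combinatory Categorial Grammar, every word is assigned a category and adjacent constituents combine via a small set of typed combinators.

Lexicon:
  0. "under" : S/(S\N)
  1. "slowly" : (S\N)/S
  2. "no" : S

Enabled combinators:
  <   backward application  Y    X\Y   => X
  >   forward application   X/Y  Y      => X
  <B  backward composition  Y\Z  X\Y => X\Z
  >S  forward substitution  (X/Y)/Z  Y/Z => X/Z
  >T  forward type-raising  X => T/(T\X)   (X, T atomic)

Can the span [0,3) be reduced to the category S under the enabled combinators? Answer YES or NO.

[0,3] S   >
  [0,1] "under" : S/(S\N)
  [1,3] S\N   >
    [1,2] "slowly" : (S\N)/S
    [2,3] "no" : S

YES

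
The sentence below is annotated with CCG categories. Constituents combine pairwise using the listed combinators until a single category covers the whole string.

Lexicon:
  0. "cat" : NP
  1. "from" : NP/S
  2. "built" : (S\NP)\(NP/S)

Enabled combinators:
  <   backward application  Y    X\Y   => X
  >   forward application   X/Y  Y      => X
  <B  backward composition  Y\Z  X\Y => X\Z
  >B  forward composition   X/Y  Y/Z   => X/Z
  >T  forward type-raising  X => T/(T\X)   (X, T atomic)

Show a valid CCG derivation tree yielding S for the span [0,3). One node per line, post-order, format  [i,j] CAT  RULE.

[0,3] S   <
  [0,1] "cat" : NP
  [1,3] S\NP   <
    [1,2] "from" : NP/S
    [2,3] "built" : (S\NP)\(NP/S)

[0,1] NP  lex  "cat"
[1,2] NP/S  lex  "from"
[2,3] (S\NP)\(NP/S)  lex  "built"
[1,3] S\NP  <  k=2
[0,3] S  <  k=1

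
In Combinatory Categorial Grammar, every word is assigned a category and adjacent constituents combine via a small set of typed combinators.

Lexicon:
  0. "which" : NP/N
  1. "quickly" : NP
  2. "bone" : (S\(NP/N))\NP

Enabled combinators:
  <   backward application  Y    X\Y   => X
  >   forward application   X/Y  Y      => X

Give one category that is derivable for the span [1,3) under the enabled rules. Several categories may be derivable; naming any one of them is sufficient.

S\(NP/N)

[0,3] S   <
  [0,1] "which" : NP/N
  [1,3] S\(NP/N)   <
    [1,2] "quickly" : NP
    [2,3] "bone" : (S\(NP/N))\NP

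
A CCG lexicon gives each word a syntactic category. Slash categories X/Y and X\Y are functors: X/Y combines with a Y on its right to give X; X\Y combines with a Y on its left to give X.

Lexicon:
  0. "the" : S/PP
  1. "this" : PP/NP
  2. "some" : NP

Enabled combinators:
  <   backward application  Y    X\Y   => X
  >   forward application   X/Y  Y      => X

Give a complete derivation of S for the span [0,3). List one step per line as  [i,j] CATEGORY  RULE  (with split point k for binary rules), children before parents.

[0,3] S   >
  [0,1] "the" : S/PP
  [1,3] PP   >
    [1,2] "this" : PP/NP
    [2,3] "some" : NP

[0,1] S/PP  lex  "the"
[1,2] PP/NP  lex  "this"
[2,3] NP  lex  "some"
[1,3] PP  >  k=2
[0,3] S  >  k=1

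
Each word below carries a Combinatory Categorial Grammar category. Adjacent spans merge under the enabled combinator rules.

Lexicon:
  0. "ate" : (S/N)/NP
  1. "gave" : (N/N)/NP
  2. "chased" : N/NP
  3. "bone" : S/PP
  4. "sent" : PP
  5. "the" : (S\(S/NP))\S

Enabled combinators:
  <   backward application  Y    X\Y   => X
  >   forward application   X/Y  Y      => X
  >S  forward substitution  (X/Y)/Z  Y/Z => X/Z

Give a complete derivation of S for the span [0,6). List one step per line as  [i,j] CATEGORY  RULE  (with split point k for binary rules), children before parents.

[0,6] S   <
  [0,3] S/NP   >S
    [0,1] "ate" : (S/N)/NP
    [1,3] N/NP   >S
      [1,2] "gave" : (N/N)/NP
      [2,3] "chased" : N/NP
  [3,6] S\(S/NP)   <
    [3,5] S   >
      [3,4] "bone" : S/PP
      [4,5] "sent" : PP
    [5,6] "the" : (S\(S/NP))\S

[0,1] (S/N)/NP  lex  "ate"
[1,2] (N/N)/NP  lex  "gave"
[2,3] N/NP  lex  "chased"
[1,3] N/NP  >S  k=2
[0,3] S/NP  >S  k=1
[3,4] S/PP  lex  "bone"
[4,5] PP  lex  "sent"
[3,5] S  >  k=4
[5,6] (S\(S/NP))\S  lex  "the"
[3,6] S\(S/NP)  <  k=5
[0,6] S  <  k=3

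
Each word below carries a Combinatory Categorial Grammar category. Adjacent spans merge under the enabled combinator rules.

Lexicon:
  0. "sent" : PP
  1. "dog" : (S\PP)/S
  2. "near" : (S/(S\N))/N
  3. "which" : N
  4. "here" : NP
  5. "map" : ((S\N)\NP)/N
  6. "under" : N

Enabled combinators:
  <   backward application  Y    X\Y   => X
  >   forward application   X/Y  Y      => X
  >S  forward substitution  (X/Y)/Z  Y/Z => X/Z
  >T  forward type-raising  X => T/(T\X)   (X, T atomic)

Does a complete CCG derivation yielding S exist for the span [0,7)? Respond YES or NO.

YES

[0,7] S   <
  [0,1] "sent" : PP
  [1,7] S\PP   >
    [1,2] "dog" : (S\PP)/S
    [2,7] S   >
      [2,4] S/(S\N)   >
        [2,3] "near" : (S/(S\N))/N
        [3,4] "which" : N
      [4,7] S\N   <
        [4,5] "here" : NP
        [5,7] (S\N)\NP   >
          [5,6] "map" : ((S\N)\NP)/N
          [6,7] "under" : N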